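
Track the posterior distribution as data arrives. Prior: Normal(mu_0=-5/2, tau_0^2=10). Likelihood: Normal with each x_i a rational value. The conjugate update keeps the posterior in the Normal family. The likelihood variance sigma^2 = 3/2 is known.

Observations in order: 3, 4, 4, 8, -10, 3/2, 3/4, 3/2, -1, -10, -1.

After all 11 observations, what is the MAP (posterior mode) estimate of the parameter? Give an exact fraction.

15/446

obs 1: x=3 → posterior Normal(105/46, 30/23)
obs 2: x=4 → posterior Normal(265/86, 30/43)
obs 3: x=4 → posterior Normal(425/126, 10/21)
obs 4: x=8 → posterior Normal(745/166, 30/83)
obs 5: x=-10 → posterior Normal(345/206, 30/103)
obs 6: x=3/2 → posterior Normal(135/82, 10/41)
obs 7: x=3/4 → posterior Normal(435/286, 30/143)
obs 8: x=3/2 → posterior Normal(495/326, 30/163)
obs 9: x=-1 → posterior Normal(455/366, 10/61)
obs 10: x=-10 → posterior Normal(55/406, 30/203)
obs 11: x=-1 → posterior Normal(15/446, 30/223)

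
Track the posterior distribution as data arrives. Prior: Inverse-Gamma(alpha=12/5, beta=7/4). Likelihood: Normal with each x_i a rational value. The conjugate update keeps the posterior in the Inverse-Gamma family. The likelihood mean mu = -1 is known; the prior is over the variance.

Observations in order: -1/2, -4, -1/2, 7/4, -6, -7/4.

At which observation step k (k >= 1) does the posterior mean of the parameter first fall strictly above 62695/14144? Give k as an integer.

obs 1: x=-1/2 → posterior Inverse-Gamma(29/10, 15/8)
obs 2: x=-4 → posterior Inverse-Gamma(17/5, 51/8)
obs 3: x=-1/2 → posterior Inverse-Gamma(39/10, 13/2)
obs 4: x=7/4 → posterior Inverse-Gamma(22/5, 329/32)
obs 5: x=-6 → posterior Inverse-Gamma(49/10, 729/32)
obs 6: x=-7/4 → posterior Inverse-Gamma(27/5, 369/16)

k = 5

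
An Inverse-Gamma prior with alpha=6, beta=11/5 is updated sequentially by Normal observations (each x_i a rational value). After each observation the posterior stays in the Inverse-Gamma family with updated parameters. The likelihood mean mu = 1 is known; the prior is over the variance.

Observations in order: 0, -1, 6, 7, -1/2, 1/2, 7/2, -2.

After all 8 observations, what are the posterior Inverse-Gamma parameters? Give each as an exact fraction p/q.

alpha=10, beta=1763/40

obs 1: x=0 → posterior Inverse-Gamma(13/2, 27/10)
obs 2: x=-1 → posterior Inverse-Gamma(7, 47/10)
obs 3: x=6 → posterior Inverse-Gamma(15/2, 86/5)
obs 4: x=7 → posterior Inverse-Gamma(8, 176/5)
obs 5: x=-1/2 → posterior Inverse-Gamma(17/2, 1453/40)
obs 6: x=1/2 → posterior Inverse-Gamma(9, 729/20)
obs 7: x=7/2 → posterior Inverse-Gamma(19/2, 1583/40)
obs 8: x=-2 → posterior Inverse-Gamma(10, 1763/40)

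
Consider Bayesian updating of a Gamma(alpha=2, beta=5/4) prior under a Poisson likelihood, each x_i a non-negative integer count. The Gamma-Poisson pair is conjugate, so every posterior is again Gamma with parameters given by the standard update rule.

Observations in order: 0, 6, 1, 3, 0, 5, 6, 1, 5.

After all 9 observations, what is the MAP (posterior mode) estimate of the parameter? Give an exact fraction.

112/41

obs 1: x=0 → posterior Gamma(2, 9/4)
obs 2: x=6 → posterior Gamma(8, 13/4)
obs 3: x=1 → posterior Gamma(9, 17/4)
obs 4: x=3 → posterior Gamma(12, 21/4)
obs 5: x=0 → posterior Gamma(12, 25/4)
obs 6: x=5 → posterior Gamma(17, 29/4)
obs 7: x=6 → posterior Gamma(23, 33/4)
obs 8: x=1 → posterior Gamma(24, 37/4)
obs 9: x=5 → posterior Gamma(29, 41/4)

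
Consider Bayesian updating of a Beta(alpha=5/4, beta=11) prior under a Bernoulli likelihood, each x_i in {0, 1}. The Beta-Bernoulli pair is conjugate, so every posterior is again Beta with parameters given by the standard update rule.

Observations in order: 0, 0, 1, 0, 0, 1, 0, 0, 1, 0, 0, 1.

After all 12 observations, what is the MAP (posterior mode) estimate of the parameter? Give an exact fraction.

obs 1: x=0 → posterior Beta(5/4, 12)
obs 2: x=0 → posterior Beta(5/4, 13)
obs 3: x=1 → posterior Beta(9/4, 13)
obs 4: x=0 → posterior Beta(9/4, 14)
obs 5: x=0 → posterior Beta(9/4, 15)
obs 6: x=1 → posterior Beta(13/4, 15)
obs 7: x=0 → posterior Beta(13/4, 16)
obs 8: x=0 → posterior Beta(13/4, 17)
obs 9: x=1 → posterior Beta(17/4, 17)
obs 10: x=0 → posterior Beta(17/4, 18)
obs 11: x=0 → posterior Beta(17/4, 19)
obs 12: x=1 → posterior Beta(21/4, 19)

17/89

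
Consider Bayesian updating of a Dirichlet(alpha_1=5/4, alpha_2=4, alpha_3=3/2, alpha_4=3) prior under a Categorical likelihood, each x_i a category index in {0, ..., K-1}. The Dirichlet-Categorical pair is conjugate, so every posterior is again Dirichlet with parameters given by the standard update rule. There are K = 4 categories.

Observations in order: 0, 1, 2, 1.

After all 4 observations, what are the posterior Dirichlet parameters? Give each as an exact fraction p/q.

obs 1: x=0 → posterior Dirichlet(9/4, 4, 3/2, 3)
obs 2: x=1 → posterior Dirichlet(9/4, 5, 3/2, 3)
obs 3: x=2 → posterior Dirichlet(9/4, 5, 5/2, 3)
obs 4: x=1 → posterior Dirichlet(9/4, 6, 5/2, 3)

alpha_1=9/4, alpha_2=6, alpha_3=5/2, alpha_4=3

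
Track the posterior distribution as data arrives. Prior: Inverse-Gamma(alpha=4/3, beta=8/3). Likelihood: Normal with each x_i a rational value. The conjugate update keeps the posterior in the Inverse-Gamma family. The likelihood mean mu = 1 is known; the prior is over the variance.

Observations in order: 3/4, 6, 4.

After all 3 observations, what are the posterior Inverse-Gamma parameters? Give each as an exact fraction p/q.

obs 1: x=3/4 → posterior Inverse-Gamma(11/6, 259/96)
obs 2: x=6 → posterior Inverse-Gamma(7/3, 1459/96)
obs 3: x=4 → posterior Inverse-Gamma(17/6, 1891/96)

alpha=17/6, beta=1891/96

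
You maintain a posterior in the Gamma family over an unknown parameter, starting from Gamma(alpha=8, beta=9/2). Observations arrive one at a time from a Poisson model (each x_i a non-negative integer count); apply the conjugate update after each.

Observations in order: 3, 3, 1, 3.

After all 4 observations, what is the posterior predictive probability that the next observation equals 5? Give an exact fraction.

623725921618107738801231168/13569980418174090907801371961

obs 1: x=3 → posterior Gamma(11, 11/2)
obs 2: x=3 → posterior Gamma(14, 13/2)
obs 3: x=1 → posterior Gamma(15, 15/2)
obs 4: x=3 → posterior Gamma(18, 17/2)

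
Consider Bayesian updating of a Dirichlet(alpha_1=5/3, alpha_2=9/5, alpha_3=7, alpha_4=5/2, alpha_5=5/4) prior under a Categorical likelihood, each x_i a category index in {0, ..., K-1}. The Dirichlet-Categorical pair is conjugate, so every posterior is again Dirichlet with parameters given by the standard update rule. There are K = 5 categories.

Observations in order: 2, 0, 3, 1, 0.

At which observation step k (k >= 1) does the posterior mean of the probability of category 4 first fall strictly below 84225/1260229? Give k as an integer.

obs 1: x=2 → posterior Dirichlet(5/3, 9/5, 8, 5/2, 5/4)
obs 2: x=0 → posterior Dirichlet(8/3, 9/5, 8, 5/2, 5/4)
obs 3: x=3 → posterior Dirichlet(8/3, 9/5, 8, 7/2, 5/4)
obs 4: x=1 → posterior Dirichlet(8/3, 14/5, 8, 7/2, 5/4)
obs 5: x=0 → posterior Dirichlet(11/3, 14/5, 8, 7/2, 5/4)

k = 5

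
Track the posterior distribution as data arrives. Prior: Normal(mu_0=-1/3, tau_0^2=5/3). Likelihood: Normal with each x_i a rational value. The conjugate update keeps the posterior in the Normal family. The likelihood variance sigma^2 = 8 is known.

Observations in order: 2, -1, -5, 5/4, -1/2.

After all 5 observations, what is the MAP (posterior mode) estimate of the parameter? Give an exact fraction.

obs 1: x=2 → posterior Normal(2/29, 40/29)
obs 2: x=-1 → posterior Normal(-3/34, 20/17)
obs 3: x=-5 → posterior Normal(-28/39, 40/39)
obs 4: x=5/4 → posterior Normal(-87/176, 10/11)
obs 5: x=-1/2 → posterior Normal(-97/196, 40/49)

-97/196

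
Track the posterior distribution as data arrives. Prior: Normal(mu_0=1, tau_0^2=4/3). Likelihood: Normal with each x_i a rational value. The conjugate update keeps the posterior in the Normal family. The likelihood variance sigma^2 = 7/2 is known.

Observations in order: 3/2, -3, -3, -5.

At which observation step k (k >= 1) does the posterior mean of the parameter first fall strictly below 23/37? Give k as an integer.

k = 2

obs 1: x=3/2 → posterior Normal(33/29, 28/29)
obs 2: x=-3 → posterior Normal(9/37, 28/37)
obs 3: x=-3 → posterior Normal(-1/3, 28/45)
obs 4: x=-5 → posterior Normal(-55/53, 28/53)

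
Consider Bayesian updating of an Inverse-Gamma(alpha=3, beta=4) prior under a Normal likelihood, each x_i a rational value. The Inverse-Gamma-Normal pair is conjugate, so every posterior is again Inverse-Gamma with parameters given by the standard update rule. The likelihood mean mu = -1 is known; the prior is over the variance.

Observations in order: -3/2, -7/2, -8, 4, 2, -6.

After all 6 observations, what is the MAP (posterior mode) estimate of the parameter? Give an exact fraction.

35/4

obs 1: x=-3/2 → posterior Inverse-Gamma(7/2, 33/8)
obs 2: x=-7/2 → posterior Inverse-Gamma(4, 29/4)
obs 3: x=-8 → posterior Inverse-Gamma(9/2, 127/4)
obs 4: x=4 → posterior Inverse-Gamma(5, 177/4)
obs 5: x=2 → posterior Inverse-Gamma(11/2, 195/4)
obs 6: x=-6 → posterior Inverse-Gamma(6, 245/4)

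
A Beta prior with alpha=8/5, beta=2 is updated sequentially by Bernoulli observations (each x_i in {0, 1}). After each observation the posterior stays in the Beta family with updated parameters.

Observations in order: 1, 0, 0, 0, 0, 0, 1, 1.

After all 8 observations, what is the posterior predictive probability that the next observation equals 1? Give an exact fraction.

23/58

obs 1: x=1 → posterior Beta(13/5, 2)
obs 2: x=0 → posterior Beta(13/5, 3)
obs 3: x=0 → posterior Beta(13/5, 4)
obs 4: x=0 → posterior Beta(13/5, 5)
obs 5: x=0 → posterior Beta(13/5, 6)
obs 6: x=0 → posterior Beta(13/5, 7)
obs 7: x=1 → posterior Beta(18/5, 7)
obs 8: x=1 → posterior Beta(23/5, 7)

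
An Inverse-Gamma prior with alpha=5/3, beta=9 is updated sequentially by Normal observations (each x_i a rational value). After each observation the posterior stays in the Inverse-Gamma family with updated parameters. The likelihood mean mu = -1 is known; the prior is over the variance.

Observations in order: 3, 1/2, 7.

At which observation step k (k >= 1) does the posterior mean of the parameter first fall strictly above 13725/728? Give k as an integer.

k = 3

obs 1: x=3 → posterior Inverse-Gamma(13/6, 17)
obs 2: x=1/2 → posterior Inverse-Gamma(8/3, 145/8)
obs 3: x=7 → posterior Inverse-Gamma(19/6, 401/8)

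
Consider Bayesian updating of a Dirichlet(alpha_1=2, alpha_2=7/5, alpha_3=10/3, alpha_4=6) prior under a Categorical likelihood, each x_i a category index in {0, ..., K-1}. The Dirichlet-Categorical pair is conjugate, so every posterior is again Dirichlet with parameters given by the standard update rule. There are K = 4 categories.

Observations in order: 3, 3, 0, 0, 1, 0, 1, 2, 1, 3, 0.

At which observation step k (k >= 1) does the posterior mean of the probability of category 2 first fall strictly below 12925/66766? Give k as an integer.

obs 1: x=3 → posterior Dirichlet(2, 7/5, 10/3, 7)
obs 2: x=3 → posterior Dirichlet(2, 7/5, 10/3, 8)
obs 3: x=0 → posterior Dirichlet(3, 7/5, 10/3, 8)
obs 4: x=0 → posterior Dirichlet(4, 7/5, 10/3, 8)
obs 5: x=1 → posterior Dirichlet(4, 12/5, 10/3, 8)
obs 6: x=0 → posterior Dirichlet(5, 12/5, 10/3, 8)
obs 7: x=1 → posterior Dirichlet(5, 17/5, 10/3, 8)
obs 8: x=2 → posterior Dirichlet(5, 17/5, 13/3, 8)
obs 9: x=1 → posterior Dirichlet(5, 22/5, 13/3, 8)
obs 10: x=3 → posterior Dirichlet(5, 22/5, 13/3, 9)
obs 11: x=0 → posterior Dirichlet(6, 22/5, 13/3, 9)

k = 5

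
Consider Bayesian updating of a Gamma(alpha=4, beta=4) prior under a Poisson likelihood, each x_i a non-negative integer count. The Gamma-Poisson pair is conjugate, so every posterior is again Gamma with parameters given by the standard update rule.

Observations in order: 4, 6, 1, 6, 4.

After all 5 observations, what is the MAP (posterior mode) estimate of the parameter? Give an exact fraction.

obs 1: x=4 → posterior Gamma(8, 5)
obs 2: x=6 → posterior Gamma(14, 6)
obs 3: x=1 → posterior Gamma(15, 7)
obs 4: x=6 → posterior Gamma(21, 8)
obs 5: x=4 → posterior Gamma(25, 9)

8/3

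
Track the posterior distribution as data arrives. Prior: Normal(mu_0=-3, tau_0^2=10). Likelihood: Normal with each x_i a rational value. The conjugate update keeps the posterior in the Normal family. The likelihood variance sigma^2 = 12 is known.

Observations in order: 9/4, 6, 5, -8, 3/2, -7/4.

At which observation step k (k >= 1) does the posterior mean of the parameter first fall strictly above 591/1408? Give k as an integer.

k = 2

obs 1: x=9/4 → posterior Normal(-27/44, 60/11)
obs 2: x=6 → posterior Normal(93/64, 15/4)
obs 3: x=5 → posterior Normal(193/84, 20/7)
obs 4: x=-8 → posterior Normal(33/104, 30/13)
obs 5: x=3/2 → posterior Normal(63/124, 60/31)
obs 6: x=-7/4 → posterior Normal(7/36, 5/3)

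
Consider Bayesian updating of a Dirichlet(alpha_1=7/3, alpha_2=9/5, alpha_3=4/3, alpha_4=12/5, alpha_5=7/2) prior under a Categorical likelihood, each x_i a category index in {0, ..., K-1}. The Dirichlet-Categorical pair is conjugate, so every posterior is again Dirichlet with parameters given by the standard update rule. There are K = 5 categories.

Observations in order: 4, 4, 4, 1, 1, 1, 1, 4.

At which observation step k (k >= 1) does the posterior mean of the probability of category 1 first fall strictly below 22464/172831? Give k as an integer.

k = 3

obs 1: x=4 → posterior Dirichlet(7/3, 9/5, 4/3, 12/5, 9/2)
obs 2: x=4 → posterior Dirichlet(7/3, 9/5, 4/3, 12/5, 11/2)
obs 3: x=4 → posterior Dirichlet(7/3, 9/5, 4/3, 12/5, 13/2)
obs 4: x=1 → posterior Dirichlet(7/3, 14/5, 4/3, 12/5, 13/2)
obs 5: x=1 → posterior Dirichlet(7/3, 19/5, 4/3, 12/5, 13/2)
obs 6: x=1 → posterior Dirichlet(7/3, 24/5, 4/3, 12/5, 13/2)
obs 7: x=1 → posterior Dirichlet(7/3, 29/5, 4/3, 12/5, 13/2)
obs 8: x=4 → posterior Dirichlet(7/3, 29/5, 4/3, 12/5, 15/2)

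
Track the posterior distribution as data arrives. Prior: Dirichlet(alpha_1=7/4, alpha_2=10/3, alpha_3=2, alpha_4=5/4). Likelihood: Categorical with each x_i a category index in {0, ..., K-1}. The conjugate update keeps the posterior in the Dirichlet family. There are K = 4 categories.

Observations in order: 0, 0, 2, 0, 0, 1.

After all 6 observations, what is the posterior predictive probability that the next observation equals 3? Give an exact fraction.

15/172

obs 1: x=0 → posterior Dirichlet(11/4, 10/3, 2, 5/4)
obs 2: x=0 → posterior Dirichlet(15/4, 10/3, 2, 5/4)
obs 3: x=2 → posterior Dirichlet(15/4, 10/3, 3, 5/4)
obs 4: x=0 → posterior Dirichlet(19/4, 10/3, 3, 5/4)
obs 5: x=0 → posterior Dirichlet(23/4, 10/3, 3, 5/4)
obs 6: x=1 → posterior Dirichlet(23/4, 13/3, 3, 5/4)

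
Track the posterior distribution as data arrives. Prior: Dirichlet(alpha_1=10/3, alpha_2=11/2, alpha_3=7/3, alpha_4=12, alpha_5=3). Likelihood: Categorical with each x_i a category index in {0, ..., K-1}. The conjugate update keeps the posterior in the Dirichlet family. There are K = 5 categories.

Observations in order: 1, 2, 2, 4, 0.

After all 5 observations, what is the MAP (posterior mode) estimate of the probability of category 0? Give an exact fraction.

20/157

obs 1: x=1 → posterior Dirichlet(10/3, 13/2, 7/3, 12, 3)
obs 2: x=2 → posterior Dirichlet(10/3, 13/2, 10/3, 12, 3)
obs 3: x=2 → posterior Dirichlet(10/3, 13/2, 13/3, 12, 3)
obs 4: x=4 → posterior Dirichlet(10/3, 13/2, 13/3, 12, 4)
obs 5: x=0 → posterior Dirichlet(13/3, 13/2, 13/3, 12, 4)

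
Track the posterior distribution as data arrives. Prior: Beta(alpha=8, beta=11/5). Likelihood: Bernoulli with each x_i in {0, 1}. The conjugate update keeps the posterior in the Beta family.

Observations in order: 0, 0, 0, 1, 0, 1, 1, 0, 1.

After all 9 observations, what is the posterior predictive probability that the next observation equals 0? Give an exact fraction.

obs 1: x=0 → posterior Beta(8, 16/5)
obs 2: x=0 → posterior Beta(8, 21/5)
obs 3: x=0 → posterior Beta(8, 26/5)
obs 4: x=1 → posterior Beta(9, 26/5)
obs 5: x=0 → posterior Beta(9, 31/5)
obs 6: x=1 → posterior Beta(10, 31/5)
obs 7: x=1 → posterior Beta(11, 31/5)
obs 8: x=0 → posterior Beta(11, 36/5)
obs 9: x=1 → posterior Beta(12, 36/5)

3/8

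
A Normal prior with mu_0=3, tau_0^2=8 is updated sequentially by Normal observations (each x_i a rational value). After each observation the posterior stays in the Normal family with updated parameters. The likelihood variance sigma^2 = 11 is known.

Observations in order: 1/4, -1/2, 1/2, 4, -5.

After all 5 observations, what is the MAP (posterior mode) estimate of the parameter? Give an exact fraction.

9/17

obs 1: x=1/4 → posterior Normal(35/19, 88/19)
obs 2: x=-1/2 → posterior Normal(31/27, 88/27)
obs 3: x=1/2 → posterior Normal(1, 88/35)
obs 4: x=4 → posterior Normal(67/43, 88/43)
obs 5: x=-5 → posterior Normal(9/17, 88/51)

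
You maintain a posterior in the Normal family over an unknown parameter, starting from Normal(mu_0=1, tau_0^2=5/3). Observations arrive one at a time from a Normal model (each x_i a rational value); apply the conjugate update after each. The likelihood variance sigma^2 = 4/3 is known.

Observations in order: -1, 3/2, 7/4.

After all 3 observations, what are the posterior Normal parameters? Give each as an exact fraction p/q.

mu_0=61/76, tau_0^2=20/57

obs 1: x=-1 → posterior Normal(-1/9, 20/27)
obs 2: x=3/2 → posterior Normal(13/28, 10/21)
obs 3: x=7/4 → posterior Normal(61/76, 20/57)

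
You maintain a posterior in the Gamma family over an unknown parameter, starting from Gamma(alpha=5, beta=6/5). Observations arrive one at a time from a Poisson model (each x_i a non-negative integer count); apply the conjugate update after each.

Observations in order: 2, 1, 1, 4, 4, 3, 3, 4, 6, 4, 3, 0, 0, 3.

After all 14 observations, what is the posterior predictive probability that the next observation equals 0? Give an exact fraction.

749867390909567009489038655281202614110618170220833539454658401218194673789566976/11610630703530923996233764322605633554400975674804937772291047972101377433780374641

obs 1: x=2 → posterior Gamma(7, 11/5)
obs 2: x=1 → posterior Gamma(8, 16/5)
obs 3: x=1 → posterior Gamma(9, 21/5)
obs 4: x=4 → posterior Gamma(13, 26/5)
obs 5: x=4 → posterior Gamma(17, 31/5)
obs 6: x=3 → posterior Gamma(20, 36/5)
obs 7: x=3 → posterior Gamma(23, 41/5)
obs 8: x=4 → posterior Gamma(27, 46/5)
obs 9: x=6 → posterior Gamma(33, 51/5)
obs 10: x=4 → posterior Gamma(37, 56/5)
obs 11: x=3 → posterior Gamma(40, 61/5)
obs 12: x=0 → posterior Gamma(40, 66/5)
obs 13: x=0 → posterior Gamma(40, 71/5)
obs 14: x=3 → posterior Gamma(43, 76/5)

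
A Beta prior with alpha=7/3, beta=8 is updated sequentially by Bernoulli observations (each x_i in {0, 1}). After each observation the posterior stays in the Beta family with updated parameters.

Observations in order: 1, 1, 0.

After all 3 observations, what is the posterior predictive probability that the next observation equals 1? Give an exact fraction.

obs 1: x=1 → posterior Beta(10/3, 8)
obs 2: x=1 → posterior Beta(13/3, 8)
obs 3: x=0 → posterior Beta(13/3, 9)

13/40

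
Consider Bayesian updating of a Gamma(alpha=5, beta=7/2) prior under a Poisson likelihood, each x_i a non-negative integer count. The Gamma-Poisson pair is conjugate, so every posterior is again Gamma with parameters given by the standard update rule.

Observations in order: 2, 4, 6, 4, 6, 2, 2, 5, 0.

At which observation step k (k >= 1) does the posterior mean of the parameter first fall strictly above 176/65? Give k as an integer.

obs 1: x=2 → posterior Gamma(7, 9/2)
obs 2: x=4 → posterior Gamma(11, 11/2)
obs 3: x=6 → posterior Gamma(17, 13/2)
obs 4: x=4 → posterior Gamma(21, 15/2)
obs 5: x=6 → posterior Gamma(27, 17/2)
obs 6: x=2 → posterior Gamma(29, 19/2)
obs 7: x=2 → posterior Gamma(31, 21/2)
obs 8: x=5 → posterior Gamma(36, 23/2)
obs 9: x=0 → posterior Gamma(36, 25/2)

k = 4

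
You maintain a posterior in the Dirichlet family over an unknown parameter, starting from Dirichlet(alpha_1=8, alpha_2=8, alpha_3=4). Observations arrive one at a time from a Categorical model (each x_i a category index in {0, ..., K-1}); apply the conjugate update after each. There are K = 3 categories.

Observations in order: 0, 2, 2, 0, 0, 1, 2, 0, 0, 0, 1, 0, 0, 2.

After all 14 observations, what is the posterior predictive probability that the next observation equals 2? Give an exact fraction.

obs 1: x=0 → posterior Dirichlet(9, 8, 4)
obs 2: x=2 → posterior Dirichlet(9, 8, 5)
obs 3: x=2 → posterior Dirichlet(9, 8, 6)
obs 4: x=0 → posterior Dirichlet(10, 8, 6)
obs 5: x=0 → posterior Dirichlet(11, 8, 6)
obs 6: x=1 → posterior Dirichlet(11, 9, 6)
obs 7: x=2 → posterior Dirichlet(11, 9, 7)
obs 8: x=0 → posterior Dirichlet(12, 9, 7)
obs 9: x=0 → posterior Dirichlet(13, 9, 7)
obs 10: x=0 → posterior Dirichlet(14, 9, 7)
obs 11: x=1 → posterior Dirichlet(14, 10, 7)
obs 12: x=0 → posterior Dirichlet(15, 10, 7)
obs 13: x=0 → posterior Dirichlet(16, 10, 7)
obs 14: x=2 → posterior Dirichlet(16, 10, 8)

4/17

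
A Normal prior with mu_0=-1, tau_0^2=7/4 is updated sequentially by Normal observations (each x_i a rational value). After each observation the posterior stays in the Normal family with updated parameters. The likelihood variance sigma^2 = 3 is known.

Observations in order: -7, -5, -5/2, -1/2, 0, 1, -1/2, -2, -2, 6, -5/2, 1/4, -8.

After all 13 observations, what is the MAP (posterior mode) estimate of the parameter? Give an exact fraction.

obs 1: x=-7 → posterior Normal(-61/19, 21/19)
obs 2: x=-5 → posterior Normal(-48/13, 21/26)
obs 3: x=-5/2 → posterior Normal(-227/66, 7/11)
obs 4: x=-1/2 → posterior Normal(-117/40, 21/40)
obs 5: x=0 → posterior Normal(-117/47, 21/47)
obs 6: x=1 → posterior Normal(-55/27, 7/18)
obs 7: x=-1/2 → posterior Normal(-227/122, 21/61)
obs 8: x=-2 → posterior Normal(-15/8, 21/68)
obs 9: x=-2 → posterior Normal(-283/150, 7/25)
obs 10: x=6 → posterior Normal(-199/164, 21/82)
obs 11: x=-5/2 → posterior Normal(-117/89, 21/89)
obs 12: x=1/4 → posterior Normal(-461/384, 7/32)
obs 13: x=-8 → posterior Normal(-685/412, 21/103)

-685/412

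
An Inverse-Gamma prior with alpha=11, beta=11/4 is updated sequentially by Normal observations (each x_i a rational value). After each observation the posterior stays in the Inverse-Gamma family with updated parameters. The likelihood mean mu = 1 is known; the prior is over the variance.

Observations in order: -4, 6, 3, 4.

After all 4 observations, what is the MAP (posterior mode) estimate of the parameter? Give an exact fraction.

137/56

obs 1: x=-4 → posterior Inverse-Gamma(23/2, 61/4)
obs 2: x=6 → posterior Inverse-Gamma(12, 111/4)
obs 3: x=3 → posterior Inverse-Gamma(25/2, 119/4)
obs 4: x=4 → posterior Inverse-Gamma(13, 137/4)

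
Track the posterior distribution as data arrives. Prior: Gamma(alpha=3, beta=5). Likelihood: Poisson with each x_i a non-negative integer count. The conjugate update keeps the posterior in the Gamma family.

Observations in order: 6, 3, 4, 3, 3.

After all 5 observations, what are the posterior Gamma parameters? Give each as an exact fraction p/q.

alpha=22, beta=10

obs 1: x=6 → posterior Gamma(9, 6)
obs 2: x=3 → posterior Gamma(12, 7)
obs 3: x=4 → posterior Gamma(16, 8)
obs 4: x=3 → posterior Gamma(19, 9)
obs 5: x=3 → posterior Gamma(22, 10)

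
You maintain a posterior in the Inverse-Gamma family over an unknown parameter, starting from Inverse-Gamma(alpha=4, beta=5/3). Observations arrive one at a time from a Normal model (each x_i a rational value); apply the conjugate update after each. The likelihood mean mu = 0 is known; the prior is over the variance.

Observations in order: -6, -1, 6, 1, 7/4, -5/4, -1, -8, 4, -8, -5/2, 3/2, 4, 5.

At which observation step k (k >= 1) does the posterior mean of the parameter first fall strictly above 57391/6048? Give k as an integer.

obs 1: x=-6 → posterior Inverse-Gamma(9/2, 59/3)
obs 2: x=-1 → posterior Inverse-Gamma(5, 121/6)
obs 3: x=6 → posterior Inverse-Gamma(11/2, 229/6)
obs 4: x=1 → posterior Inverse-Gamma(6, 116/3)
obs 5: x=7/4 → posterior Inverse-Gamma(13/2, 3859/96)
obs 6: x=-5/4 → posterior Inverse-Gamma(7, 1967/48)
obs 7: x=-1 → posterior Inverse-Gamma(15/2, 1991/48)
obs 8: x=-8 → posterior Inverse-Gamma(8, 3527/48)
obs 9: x=4 → posterior Inverse-Gamma(17/2, 3911/48)
obs 10: x=-8 → posterior Inverse-Gamma(9, 5447/48)
obs 11: x=-5/2 → posterior Inverse-Gamma(19/2, 5597/48)
obs 12: x=3/2 → posterior Inverse-Gamma(10, 5651/48)
obs 13: x=4 → posterior Inverse-Gamma(21/2, 6035/48)
obs 14: x=5 → posterior Inverse-Gamma(11, 6635/48)

k = 8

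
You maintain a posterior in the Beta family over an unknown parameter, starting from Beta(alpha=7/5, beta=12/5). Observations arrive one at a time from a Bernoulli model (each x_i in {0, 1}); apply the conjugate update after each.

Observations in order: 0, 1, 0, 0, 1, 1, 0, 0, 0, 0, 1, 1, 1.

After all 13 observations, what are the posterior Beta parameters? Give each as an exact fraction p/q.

obs 1: x=0 → posterior Beta(7/5, 17/5)
obs 2: x=1 → posterior Beta(12/5, 17/5)
obs 3: x=0 → posterior Beta(12/5, 22/5)
obs 4: x=0 → posterior Beta(12/5, 27/5)
obs 5: x=1 → posterior Beta(17/5, 27/5)
obs 6: x=1 → posterior Beta(22/5, 27/5)
obs 7: x=0 → posterior Beta(22/5, 32/5)
obs 8: x=0 → posterior Beta(22/5, 37/5)
obs 9: x=0 → posterior Beta(22/5, 42/5)
obs 10: x=0 → posterior Beta(22/5, 47/5)
obs 11: x=1 → posterior Beta(27/5, 47/5)
obs 12: x=1 → posterior Beta(32/5, 47/5)
obs 13: x=1 → posterior Beta(37/5, 47/5)

alpha=37/5, beta=47/5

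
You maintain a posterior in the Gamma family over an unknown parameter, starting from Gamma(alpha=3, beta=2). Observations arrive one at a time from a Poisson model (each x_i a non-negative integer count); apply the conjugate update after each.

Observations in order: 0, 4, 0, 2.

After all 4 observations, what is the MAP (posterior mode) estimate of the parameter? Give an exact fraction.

obs 1: x=0 → posterior Gamma(3, 3)
obs 2: x=4 → posterior Gamma(7, 4)
obs 3: x=0 → posterior Gamma(7, 5)
obs 4: x=2 → posterior Gamma(9, 6)

4/3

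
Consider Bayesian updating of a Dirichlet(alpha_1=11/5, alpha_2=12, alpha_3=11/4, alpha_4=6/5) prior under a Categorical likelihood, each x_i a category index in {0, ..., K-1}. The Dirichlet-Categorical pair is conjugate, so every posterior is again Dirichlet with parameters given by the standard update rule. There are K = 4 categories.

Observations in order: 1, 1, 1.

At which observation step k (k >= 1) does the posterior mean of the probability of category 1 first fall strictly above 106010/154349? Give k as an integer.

obs 1: x=1 → posterior Dirichlet(11/5, 13, 11/4, 6/5)
obs 2: x=1 → posterior Dirichlet(11/5, 14, 11/4, 6/5)
obs 3: x=1 → posterior Dirichlet(11/5, 15, 11/4, 6/5)

k = 2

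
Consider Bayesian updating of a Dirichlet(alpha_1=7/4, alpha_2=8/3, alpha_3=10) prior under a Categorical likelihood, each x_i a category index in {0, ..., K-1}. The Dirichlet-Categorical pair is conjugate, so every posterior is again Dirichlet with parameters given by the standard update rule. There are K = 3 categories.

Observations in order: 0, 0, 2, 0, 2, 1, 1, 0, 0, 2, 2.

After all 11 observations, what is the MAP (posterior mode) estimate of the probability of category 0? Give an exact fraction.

obs 1: x=0 → posterior Dirichlet(11/4, 8/3, 10)
obs 2: x=0 → posterior Dirichlet(15/4, 8/3, 10)
obs 3: x=2 → posterior Dirichlet(15/4, 8/3, 11)
obs 4: x=0 → posterior Dirichlet(19/4, 8/3, 11)
obs 5: x=2 → posterior Dirichlet(19/4, 8/3, 12)
obs 6: x=1 → posterior Dirichlet(19/4, 11/3, 12)
obs 7: x=1 → posterior Dirichlet(19/4, 14/3, 12)
obs 8: x=0 → posterior Dirichlet(23/4, 14/3, 12)
obs 9: x=0 → posterior Dirichlet(27/4, 14/3, 12)
obs 10: x=2 → posterior Dirichlet(27/4, 14/3, 13)
obs 11: x=2 → posterior Dirichlet(27/4, 14/3, 14)

69/269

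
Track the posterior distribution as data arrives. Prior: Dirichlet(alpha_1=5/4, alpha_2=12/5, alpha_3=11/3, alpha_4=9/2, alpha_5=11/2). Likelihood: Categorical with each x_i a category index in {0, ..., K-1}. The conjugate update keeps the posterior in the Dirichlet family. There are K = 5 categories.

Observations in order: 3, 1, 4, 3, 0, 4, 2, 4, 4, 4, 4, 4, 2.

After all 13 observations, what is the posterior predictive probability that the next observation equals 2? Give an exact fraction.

obs 1: x=3 → posterior Dirichlet(5/4, 12/5, 11/3, 11/2, 11/2)
obs 2: x=1 → posterior Dirichlet(5/4, 17/5, 11/3, 11/2, 11/2)
obs 3: x=4 → posterior Dirichlet(5/4, 17/5, 11/3, 11/2, 13/2)
obs 4: x=3 → posterior Dirichlet(5/4, 17/5, 11/3, 13/2, 13/2)
obs 5: x=0 → posterior Dirichlet(9/4, 17/5, 11/3, 13/2, 13/2)
obs 6: x=4 → posterior Dirichlet(9/4, 17/5, 11/3, 13/2, 15/2)
obs 7: x=2 → posterior Dirichlet(9/4, 17/5, 14/3, 13/2, 15/2)
obs 8: x=4 → posterior Dirichlet(9/4, 17/5, 14/3, 13/2, 17/2)
obs 9: x=4 → posterior Dirichlet(9/4, 17/5, 14/3, 13/2, 19/2)
obs 10: x=4 → posterior Dirichlet(9/4, 17/5, 14/3, 13/2, 21/2)
obs 11: x=4 → posterior Dirichlet(9/4, 17/5, 14/3, 13/2, 23/2)
obs 12: x=4 → posterior Dirichlet(9/4, 17/5, 14/3, 13/2, 25/2)
obs 13: x=2 → posterior Dirichlet(9/4, 17/5, 17/3, 13/2, 25/2)

20/107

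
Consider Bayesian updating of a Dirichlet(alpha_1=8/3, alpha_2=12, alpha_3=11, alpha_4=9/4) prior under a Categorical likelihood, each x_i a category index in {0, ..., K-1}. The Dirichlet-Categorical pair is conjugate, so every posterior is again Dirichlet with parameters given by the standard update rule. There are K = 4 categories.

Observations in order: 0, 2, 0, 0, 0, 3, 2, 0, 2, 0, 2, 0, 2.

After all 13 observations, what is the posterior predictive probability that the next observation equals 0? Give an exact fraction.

obs 1: x=0 → posterior Dirichlet(11/3, 12, 11, 9/4)
obs 2: x=2 → posterior Dirichlet(11/3, 12, 12, 9/4)
obs 3: x=0 → posterior Dirichlet(14/3, 12, 12, 9/4)
obs 4: x=0 → posterior Dirichlet(17/3, 12, 12, 9/4)
obs 5: x=0 → posterior Dirichlet(20/3, 12, 12, 9/4)
obs 6: x=3 → posterior Dirichlet(20/3, 12, 12, 13/4)
obs 7: x=2 → posterior Dirichlet(20/3, 12, 13, 13/4)
obs 8: x=0 → posterior Dirichlet(23/3, 12, 13, 13/4)
obs 9: x=2 → posterior Dirichlet(23/3, 12, 14, 13/4)
obs 10: x=0 → posterior Dirichlet(26/3, 12, 14, 13/4)
obs 11: x=2 → posterior Dirichlet(26/3, 12, 15, 13/4)
obs 12: x=0 → posterior Dirichlet(29/3, 12, 15, 13/4)
obs 13: x=2 → posterior Dirichlet(29/3, 12, 16, 13/4)

116/491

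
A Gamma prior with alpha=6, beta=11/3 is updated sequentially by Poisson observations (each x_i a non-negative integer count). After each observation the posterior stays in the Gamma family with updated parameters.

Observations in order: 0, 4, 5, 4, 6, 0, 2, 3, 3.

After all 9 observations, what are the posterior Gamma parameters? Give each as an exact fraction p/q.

obs 1: x=0 → posterior Gamma(6, 14/3)
obs 2: x=4 → posterior Gamma(10, 17/3)
obs 3: x=5 → posterior Gamma(15, 20/3)
obs 4: x=4 → posterior Gamma(19, 23/3)
obs 5: x=6 → posterior Gamma(25, 26/3)
obs 6: x=0 → posterior Gamma(25, 29/3)
obs 7: x=2 → posterior Gamma(27, 32/3)
obs 8: x=3 → posterior Gamma(30, 35/3)
obs 9: x=3 → posterior Gamma(33, 38/3)

alpha=33, beta=38/3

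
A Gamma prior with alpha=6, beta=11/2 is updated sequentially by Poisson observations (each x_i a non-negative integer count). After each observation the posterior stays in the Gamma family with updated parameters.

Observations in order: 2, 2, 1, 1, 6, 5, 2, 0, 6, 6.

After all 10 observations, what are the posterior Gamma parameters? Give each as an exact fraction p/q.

alpha=37, beta=31/2

obs 1: x=2 → posterior Gamma(8, 13/2)
obs 2: x=2 → posterior Gamma(10, 15/2)
obs 3: x=1 → posterior Gamma(11, 17/2)
obs 4: x=1 → posterior Gamma(12, 19/2)
obs 5: x=6 → posterior Gamma(18, 21/2)
obs 6: x=5 → posterior Gamma(23, 23/2)
obs 7: x=2 → posterior Gamma(25, 25/2)
obs 8: x=0 → posterior Gamma(25, 27/2)
obs 9: x=6 → posterior Gamma(31, 29/2)
obs 10: x=6 → posterior Gamma(37, 31/2)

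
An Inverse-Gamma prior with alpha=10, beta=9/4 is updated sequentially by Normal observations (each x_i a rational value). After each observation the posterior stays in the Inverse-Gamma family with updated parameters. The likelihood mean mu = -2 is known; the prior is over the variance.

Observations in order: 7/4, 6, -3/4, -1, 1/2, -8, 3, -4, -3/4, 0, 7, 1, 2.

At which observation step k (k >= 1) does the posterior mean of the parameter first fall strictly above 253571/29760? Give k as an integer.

k = 13

obs 1: x=7/4 → posterior Inverse-Gamma(21/2, 297/32)
obs 2: x=6 → posterior Inverse-Gamma(11, 1321/32)
obs 3: x=-3/4 → posterior Inverse-Gamma(23/2, 673/16)
obs 4: x=-1 → posterior Inverse-Gamma(12, 681/16)
obs 5: x=1/2 → posterior Inverse-Gamma(25/2, 731/16)
obs 6: x=-8 → posterior Inverse-Gamma(13, 1019/16)
obs 7: x=3 → posterior Inverse-Gamma(27/2, 1219/16)
obs 8: x=-4 → posterior Inverse-Gamma(14, 1251/16)
obs 9: x=-3/4 → posterior Inverse-Gamma(29/2, 2527/32)
obs 10: x=0 → posterior Inverse-Gamma(15, 2591/32)
obs 11: x=7 → posterior Inverse-Gamma(31/2, 3887/32)
obs 12: x=1 → posterior Inverse-Gamma(16, 4031/32)
obs 13: x=2 → posterior Inverse-Gamma(33/2, 4287/32)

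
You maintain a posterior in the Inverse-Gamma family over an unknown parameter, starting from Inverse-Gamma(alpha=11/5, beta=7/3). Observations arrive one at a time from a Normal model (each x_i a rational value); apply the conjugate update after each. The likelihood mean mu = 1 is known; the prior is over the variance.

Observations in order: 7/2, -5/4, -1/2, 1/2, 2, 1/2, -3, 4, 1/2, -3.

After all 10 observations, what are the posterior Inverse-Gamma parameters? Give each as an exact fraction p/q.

alpha=36/5, beta=2927/96

obs 1: x=7/2 → posterior Inverse-Gamma(27/10, 131/24)
obs 2: x=-5/4 → posterior Inverse-Gamma(16/5, 767/96)
obs 3: x=-1/2 → posterior Inverse-Gamma(37/10, 875/96)
obs 4: x=1/2 → posterior Inverse-Gamma(21/5, 887/96)
obs 5: x=2 → posterior Inverse-Gamma(47/10, 935/96)
obs 6: x=1/2 → posterior Inverse-Gamma(26/5, 947/96)
obs 7: x=-3 → posterior Inverse-Gamma(57/10, 1715/96)
obs 8: x=4 → posterior Inverse-Gamma(31/5, 2147/96)
obs 9: x=1/2 → posterior Inverse-Gamma(67/10, 2159/96)
obs 10: x=-3 → posterior Inverse-Gamma(36/5, 2927/96)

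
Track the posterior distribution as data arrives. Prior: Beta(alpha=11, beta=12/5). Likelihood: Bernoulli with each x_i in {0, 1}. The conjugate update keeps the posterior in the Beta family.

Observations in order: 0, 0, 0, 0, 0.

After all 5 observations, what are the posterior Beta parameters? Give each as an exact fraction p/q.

obs 1: x=0 → posterior Beta(11, 17/5)
obs 2: x=0 → posterior Beta(11, 22/5)
obs 3: x=0 → posterior Beta(11, 27/5)
obs 4: x=0 → posterior Beta(11, 32/5)
obs 5: x=0 → posterior Beta(11, 37/5)

alpha=11, beta=37/5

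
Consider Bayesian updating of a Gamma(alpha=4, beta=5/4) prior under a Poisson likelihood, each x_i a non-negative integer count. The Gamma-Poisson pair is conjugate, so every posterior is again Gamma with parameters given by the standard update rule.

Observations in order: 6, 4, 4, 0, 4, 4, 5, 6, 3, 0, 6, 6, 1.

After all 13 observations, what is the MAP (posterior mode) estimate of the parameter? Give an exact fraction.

208/57

obs 1: x=6 → posterior Gamma(10, 9/4)
obs 2: x=4 → posterior Gamma(14, 13/4)
obs 3: x=4 → posterior Gamma(18, 17/4)
obs 4: x=0 → posterior Gamma(18, 21/4)
obs 5: x=4 → posterior Gamma(22, 25/4)
obs 6: x=4 → posterior Gamma(26, 29/4)
obs 7: x=5 → posterior Gamma(31, 33/4)
obs 8: x=6 → posterior Gamma(37, 37/4)
obs 9: x=3 → posterior Gamma(40, 41/4)
obs 10: x=0 → posterior Gamma(40, 45/4)
obs 11: x=6 → posterior Gamma(46, 49/4)
obs 12: x=6 → posterior Gamma(52, 53/4)
obs 13: x=1 → posterior Gamma(53, 57/4)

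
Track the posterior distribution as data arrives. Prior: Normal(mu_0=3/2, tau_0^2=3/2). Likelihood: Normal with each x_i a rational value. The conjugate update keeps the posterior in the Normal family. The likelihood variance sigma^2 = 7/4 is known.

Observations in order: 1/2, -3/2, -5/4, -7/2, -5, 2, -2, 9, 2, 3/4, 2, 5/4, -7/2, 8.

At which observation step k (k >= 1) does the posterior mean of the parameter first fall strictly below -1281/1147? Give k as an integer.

obs 1: x=1/2 → posterior Normal(27/26, 21/26)
obs 2: x=-3/2 → posterior Normal(9/38, 21/38)
obs 3: x=-5/4 → posterior Normal(-3/25, 21/50)
obs 4: x=-7/2 → posterior Normal(-24/31, 21/62)
obs 5: x=-5 → posterior Normal(-54/37, 21/74)
obs 6: x=2 → posterior Normal(-42/43, 21/86)
obs 7: x=-2 → posterior Normal(-54/49, 3/14)
obs 8: x=9 → posterior Normal(0, 21/110)
obs 9: x=2 → posterior Normal(12/61, 21/122)
obs 10: x=3/4 → posterior Normal(33/134, 21/134)
obs 11: x=2 → posterior Normal(57/146, 21/146)
obs 12: x=5/4 → posterior Normal(36/79, 21/158)
obs 13: x=-7/2 → posterior Normal(3/17, 21/170)
obs 14: x=8 → posterior Normal(9/13, 3/26)

k = 5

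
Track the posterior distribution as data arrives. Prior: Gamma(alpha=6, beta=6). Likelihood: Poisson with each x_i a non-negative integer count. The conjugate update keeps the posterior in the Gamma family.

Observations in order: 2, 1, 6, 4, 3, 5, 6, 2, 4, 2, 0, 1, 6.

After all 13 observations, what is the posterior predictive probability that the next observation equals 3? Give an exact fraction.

obs 1: x=2 → posterior Gamma(8, 7)
obs 2: x=1 → posterior Gamma(9, 8)
obs 3: x=6 → posterior Gamma(15, 9)
obs 4: x=4 → posterior Gamma(19, 10)
obs 5: x=3 → posterior Gamma(22, 11)
obs 6: x=5 → posterior Gamma(27, 12)
obs 7: x=6 → posterior Gamma(33, 13)
obs 8: x=2 → posterior Gamma(35, 14)
obs 9: x=4 → posterior Gamma(39, 15)
obs 10: x=2 → posterior Gamma(41, 16)
obs 11: x=0 → posterior Gamma(41, 17)
obs 12: x=1 → posterior Gamma(42, 18)
obs 13: x=6 → posterior Gamma(48, 19)

1175896034434049215804869451061178389008688143624210208874029809/5629499534213120000000000000000000000000000000000000000000000000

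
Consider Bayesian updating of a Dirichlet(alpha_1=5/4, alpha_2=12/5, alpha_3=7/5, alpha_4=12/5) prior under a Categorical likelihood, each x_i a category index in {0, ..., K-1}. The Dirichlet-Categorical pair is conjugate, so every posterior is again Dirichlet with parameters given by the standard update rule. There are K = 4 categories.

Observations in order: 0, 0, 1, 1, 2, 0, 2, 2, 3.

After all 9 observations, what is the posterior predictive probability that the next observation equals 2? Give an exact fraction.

obs 1: x=0 → posterior Dirichlet(9/4, 12/5, 7/5, 12/5)
obs 2: x=0 → posterior Dirichlet(13/4, 12/5, 7/5, 12/5)
obs 3: x=1 → posterior Dirichlet(13/4, 17/5, 7/5, 12/5)
obs 4: x=1 → posterior Dirichlet(13/4, 22/5, 7/5, 12/5)
obs 5: x=2 → posterior Dirichlet(13/4, 22/5, 12/5, 12/5)
obs 6: x=0 → posterior Dirichlet(17/4, 22/5, 12/5, 12/5)
obs 7: x=2 → posterior Dirichlet(17/4, 22/5, 17/5, 12/5)
obs 8: x=2 → posterior Dirichlet(17/4, 22/5, 22/5, 12/5)
obs 9: x=3 → posterior Dirichlet(17/4, 22/5, 22/5, 17/5)

88/329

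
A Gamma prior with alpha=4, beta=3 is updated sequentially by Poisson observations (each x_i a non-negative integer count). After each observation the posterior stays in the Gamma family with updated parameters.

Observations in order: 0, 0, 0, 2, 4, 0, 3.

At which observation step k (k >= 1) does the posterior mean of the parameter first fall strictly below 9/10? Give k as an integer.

k = 2

obs 1: x=0 → posterior Gamma(4, 4)
obs 2: x=0 → posterior Gamma(4, 5)
obs 3: x=0 → posterior Gamma(4, 6)
obs 4: x=2 → posterior Gamma(6, 7)
obs 5: x=4 → posterior Gamma(10, 8)
obs 6: x=0 → posterior Gamma(10, 9)
obs 7: x=3 → posterior Gamma(13, 10)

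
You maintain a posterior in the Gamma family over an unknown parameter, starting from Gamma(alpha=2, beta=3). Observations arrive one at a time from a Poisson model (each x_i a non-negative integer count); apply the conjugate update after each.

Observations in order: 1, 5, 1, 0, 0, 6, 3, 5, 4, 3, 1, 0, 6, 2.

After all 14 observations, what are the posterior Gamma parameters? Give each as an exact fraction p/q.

obs 1: x=1 → posterior Gamma(3, 4)
obs 2: x=5 → posterior Gamma(8, 5)
obs 3: x=1 → posterior Gamma(9, 6)
obs 4: x=0 → posterior Gamma(9, 7)
obs 5: x=0 → posterior Gamma(9, 8)
obs 6: x=6 → posterior Gamma(15, 9)
obs 7: x=3 → posterior Gamma(18, 10)
obs 8: x=5 → posterior Gamma(23, 11)
obs 9: x=4 → posterior Gamma(27, 12)
obs 10: x=3 → posterior Gamma(30, 13)
obs 11: x=1 → posterior Gamma(31, 14)
obs 12: x=0 → posterior Gamma(31, 15)
obs 13: x=6 → posterior Gamma(37, 16)
obs 14: x=2 → posterior Gamma(39, 17)

alpha=39, beta=17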